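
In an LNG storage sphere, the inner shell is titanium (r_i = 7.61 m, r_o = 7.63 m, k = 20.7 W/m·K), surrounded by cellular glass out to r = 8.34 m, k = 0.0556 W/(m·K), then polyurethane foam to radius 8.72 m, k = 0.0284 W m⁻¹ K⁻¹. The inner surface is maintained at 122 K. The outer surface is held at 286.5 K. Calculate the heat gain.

Q = 5.37 kW

Resistance network (inner→outer):
  R_titanium = (1/7.61 − 1/7.63)/(4πk) = 3.444×10^-4/(4π·20.7) = 1.324×10^-6 K/W
  R_cellular glass = (1/7.63 − 1/8.34)/(4πk) = 0.01116/(4π·0.0556) = 0.01597 K/W
  R_polyurethane foam = (1/8.34 − 1/8.72)/(4πk) = 0.005225/(4π·0.0284) = 0.01464 K/W
ΣR = 1.324×10^-6 + 0.01597 + 0.01464 = 0.03061 K/W
Q = ΔT/ΣR = (122 K − 286.5 K)/0.03061 = -5370 W
(Negative Q ⇒ heat flows inward; heat gain = 5370 W.)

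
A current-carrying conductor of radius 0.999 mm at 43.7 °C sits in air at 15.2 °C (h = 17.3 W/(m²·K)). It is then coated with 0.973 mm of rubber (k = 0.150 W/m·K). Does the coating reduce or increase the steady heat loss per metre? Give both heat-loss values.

increases: 3.09 → 5.29 W/m

Critical radius for a cylinder: r_cr = k/h = 0.00867 m = 0.867 cm.
Outer radius after coating: r₂ = 9.99×10^-4 + 9.73×10^-4 = 0.001972 m.
Since r₁ < r_cr and r₂ ≤ r_cr, the coating moves toward the maximum at r_cr — heat loss rises.
Bare: R = 1/(2πr₁h) = 9.209 m·K/W; Q = 28.5/9.209 = 3.09 W/m.
Coated: R = R_cond + R_conv = 5.387 m·K/W; Q = 28.5/5.387 = 5.29 W/m.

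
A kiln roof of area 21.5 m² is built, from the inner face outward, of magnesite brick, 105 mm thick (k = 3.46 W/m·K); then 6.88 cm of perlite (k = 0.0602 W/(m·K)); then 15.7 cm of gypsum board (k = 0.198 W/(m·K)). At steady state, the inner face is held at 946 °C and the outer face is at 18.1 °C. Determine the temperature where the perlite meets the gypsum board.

Treat each layer as a resistance in series:
  R_magnesite brick = L/(kA) = 0.105/(3.46·21.5) = 0.001411 K/W
  R_perlite = L/(kA) = 0.0688/(0.0602·21.5) = 0.05316 K/W
  R_gypsum board = L/(kA) = 0.157/(0.198·21.5) = 0.03688 K/W
ΣR = 0.001411 + 0.05316 + 0.03688 = 0.09145 K/W
Q = ΔT/ΣR = (946 °C − 18.1 °C)/0.09145 = 10150 W
From the inner boundary to the perlite/gypsum board interface, ΣR_partial = 0.05457 K/W.
T_interface = T_in − Q·ΣR_partial = 946 °C − (10150)(0.05457) = 392 °C

T = 392 °C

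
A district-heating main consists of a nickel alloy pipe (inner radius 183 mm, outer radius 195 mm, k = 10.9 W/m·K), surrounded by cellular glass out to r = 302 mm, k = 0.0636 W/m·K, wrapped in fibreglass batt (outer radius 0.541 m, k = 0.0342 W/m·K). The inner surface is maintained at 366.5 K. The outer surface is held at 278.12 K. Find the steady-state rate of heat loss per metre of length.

Resistance network (inner→outer):
  R'_nickel alloy = ln(0.195/0.183)/(2πk) = 0.06351/(2π·10.9) = 9.274×10^-4 m·K/W
  R'_cellular glass = ln(0.302/0.195)/(2πk) = 0.4374/(2π·0.0636) = 1.095 m·K/W
  R'_fibreglass batt = ln(0.541/0.302)/(2πk) = 0.5830/(2π·0.0342) = 2.713 m·K/W
ΣR = 9.274×10^-4 + 1.095 + 2.713 = 3.809 m·K/W
Q' = ΔT/ΣR = (366.5 K − 278.12 K)/3.809 = 23.2 W/m

Q' = 23.2 W/m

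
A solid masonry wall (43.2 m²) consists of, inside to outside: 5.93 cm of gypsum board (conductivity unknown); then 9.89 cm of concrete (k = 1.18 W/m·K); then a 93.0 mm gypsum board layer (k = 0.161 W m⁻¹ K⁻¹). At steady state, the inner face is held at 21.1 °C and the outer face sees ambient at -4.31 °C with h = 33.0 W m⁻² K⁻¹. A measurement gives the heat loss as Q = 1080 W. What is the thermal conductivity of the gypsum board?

k = 0.183 W/m·K

ΣR = ΔT/Q = |21.1 − -4.31|/1080 = 0.02353 K/W
Known resistances:
  R_concrete = L/(kA) = 0.0989/(1.18·43.2) = 0.001940 K/W
  R_gypsum board = L/(kA) = 0.0930/(0.161·43.2) = 0.01337 K/W
  R_conv,out = 1/(hA) = 1/(33.0·43.2) = 7.015×10^-4 K/W
R_gypsum board = ΣR − ΣR_known = 0.02353 − 0.01601 = 0.007520 K/W
L/(kA) = 0.007520 ⇒ k = 0.0593/(0.007520·43.2) = 0.183 W/m·K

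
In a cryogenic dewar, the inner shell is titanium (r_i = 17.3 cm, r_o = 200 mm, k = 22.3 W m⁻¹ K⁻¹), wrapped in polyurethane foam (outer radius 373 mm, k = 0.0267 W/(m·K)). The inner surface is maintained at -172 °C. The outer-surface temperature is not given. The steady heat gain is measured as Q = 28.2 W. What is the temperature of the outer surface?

T_out = 23.0 °C

Sum the resistances:
  R_titanium = (1/0.173 − 1/0.200)/(4πk) = 0.7803/(4π·22.3) = 0.002785 K/W
  R_polyurethane foam = (1/0.200 − 1/0.373)/(4πk) = 2.319/(4π·0.0267) = 6.912 K/W
ΣR = 6.915 K/W
ΔT = Q·ΣR = 28.2 × 6.915 = 195.0 K
Heat flows inward, so T_out = T_in + ΔT = -172 + 195.0 = 23.0 °C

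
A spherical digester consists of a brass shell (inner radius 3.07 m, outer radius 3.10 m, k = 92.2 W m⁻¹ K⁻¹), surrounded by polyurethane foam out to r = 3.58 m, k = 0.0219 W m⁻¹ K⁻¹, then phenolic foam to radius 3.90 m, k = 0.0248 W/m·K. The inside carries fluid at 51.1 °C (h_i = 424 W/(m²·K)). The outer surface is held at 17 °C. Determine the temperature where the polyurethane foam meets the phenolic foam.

T = 27.9 °C

Series thermal resistances, inner to outer:
  R_conv,in = 1/(4πr²h) = 1/(4π·3.07²·424) = 1.991×10^-5 K/W
  R_brass = (1/3.07 − 1/3.10)/(4πk) = 0.003152/(4π·92.2) = 2.721×10^-6 K/W
  R_polyurethane foam = (1/3.10 − 1/3.58)/(4πk) = 0.04325/(4π·0.0219) = 0.1572 K/W
  R_phenolic foam = (1/3.58 − 1/3.90)/(4πk) = 0.02292/(4π·0.0248) = 0.07354 K/W
ΣR = 1.991×10^-5 + 2.721×10^-6 + 0.1572 + 0.07354 = 0.2308 K/W
Q = ΔT/ΣR = (51.1 °C − 17 °C)/0.2308 = 147.7 W
From the inner boundary to the polyurethane foam/phenolic foam interface, ΣR_partial = 0.1572 K/W.
T_interface = T_in − Q·ΣR_partial = 51.1 °C − (147.7)(0.1572) = 27.9 °C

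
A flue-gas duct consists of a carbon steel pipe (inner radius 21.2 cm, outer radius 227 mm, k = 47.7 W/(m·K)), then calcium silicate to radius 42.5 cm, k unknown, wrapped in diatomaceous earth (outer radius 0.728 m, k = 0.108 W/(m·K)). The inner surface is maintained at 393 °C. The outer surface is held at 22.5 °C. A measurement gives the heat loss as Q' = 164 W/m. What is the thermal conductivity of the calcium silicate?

k = 0.0681 W/m·K

ΣR = ΔT/Q' = |393 − 22.5|/164 = 2.259 m·K/W
Known resistances:
  R'_carbon steel = ln(0.227/0.212)/(2πk) = 0.06836/(2π·47.7) = 2.281×10^-4 m·K/W
  R'_diatomaceous earth = ln(0.728/0.425)/(2πk) = 0.5382/(2π·0.108) = 0.7931 m·K/W
R_calcium silicate = ΣR − ΣR_known = 2.259 − 0.7933 = 1.466 m·K/W
ln(r₂/r₁)/(2πk) = 1.466 ⇒ k = 0.6271/(2π·1.466) = 0.0681 W/m·K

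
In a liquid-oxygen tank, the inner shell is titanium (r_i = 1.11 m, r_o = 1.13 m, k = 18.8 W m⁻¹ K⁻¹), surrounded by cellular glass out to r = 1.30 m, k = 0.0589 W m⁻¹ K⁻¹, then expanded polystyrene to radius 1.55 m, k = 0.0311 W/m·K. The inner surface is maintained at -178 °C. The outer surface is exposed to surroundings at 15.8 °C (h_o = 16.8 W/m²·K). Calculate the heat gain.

Resistance network (inner→outer):
  R_titanium = (1/1.11 − 1/1.13)/(4πk) = 0.01595/(4π·18.8) = 6.749×10^-5 K/W
  R_cellular glass = (1/1.13 − 1/1.30)/(4πk) = 0.1157/(4π·0.0589) = 0.1564 K/W
  R_expanded polystyrene = (1/1.30 − 1/1.55)/(4πk) = 0.1241/(4π·0.0311) = 0.3175 K/W
  R_conv,out = 1/(4πr²h) = 1/(4π·1.55²·16.8) = 0.001972 K/W
ΣR = 6.749×10^-5 + 0.1564 + 0.3175 + 0.001972 = 0.4759 K/W
Q = ΔT/ΣR = (-178 °C − 15.8 °C)/0.4759 = -407 W
(Negative Q ⇒ heat flows inward; heat gain = 407 W.)

Q = 407 W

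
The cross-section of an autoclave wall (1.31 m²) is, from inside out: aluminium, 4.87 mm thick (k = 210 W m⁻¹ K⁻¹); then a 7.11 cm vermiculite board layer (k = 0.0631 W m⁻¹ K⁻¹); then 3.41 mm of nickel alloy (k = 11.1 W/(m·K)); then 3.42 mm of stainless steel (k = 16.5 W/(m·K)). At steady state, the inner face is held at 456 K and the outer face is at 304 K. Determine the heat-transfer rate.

Treat each layer as a resistance in series:
  R_aluminium = L/(kA) = 0.00487/(210·1.31) = 1.770×10^-5 K/W
  R_vermiculite board = L/(kA) = 0.0711/(0.0631·1.31) = 0.8601 K/W
  R_nickel alloy = L/(kA) = 0.00341/(11.1·1.31) = 2.345×10^-4 K/W
  R_stainless steel = L/(kA) = 0.00342/(16.5·1.31) = 1.582×10^-4 K/W
ΣR = 1.770×10^-5 + 0.8601 + 2.345×10^-4 + 1.582×10^-4 = 0.8605 K/W
Q = ΔT/ΣR = (456 K − 304 K)/0.8605 = 177 W

Q = 177 W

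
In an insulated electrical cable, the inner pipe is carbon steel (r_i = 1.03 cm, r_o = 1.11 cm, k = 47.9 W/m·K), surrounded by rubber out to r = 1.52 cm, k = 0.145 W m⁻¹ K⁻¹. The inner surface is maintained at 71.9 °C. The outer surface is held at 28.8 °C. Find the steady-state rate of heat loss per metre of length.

Resistance network (inner→outer):
  R'_carbon steel = ln(0.0111/0.0103)/(2πk) = 0.07480/(2π·47.9) = 2.485×10^-4 m·K/W
  R'_rubber = ln(0.0152/0.0111)/(2πk) = 0.3144/(2π·0.145) = 0.3450 m·K/W
ΣR = 2.485×10^-4 + 0.3450 = 0.3452 m·K/W
Q' = ΔT/ΣR = (71.9 °C − 28.8 °C)/0.3452 = 125 W/m

Q' = 125 W/m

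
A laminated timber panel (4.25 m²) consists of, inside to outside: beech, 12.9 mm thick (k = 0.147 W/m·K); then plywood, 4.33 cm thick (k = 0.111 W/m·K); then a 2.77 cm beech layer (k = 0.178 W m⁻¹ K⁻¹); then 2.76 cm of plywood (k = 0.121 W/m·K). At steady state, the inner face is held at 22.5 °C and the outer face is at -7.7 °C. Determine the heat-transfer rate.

Resistance network (inner→outer):
  R_beech = L/(kA) = 0.0129/(0.147·4.25) = 0.02065 K/W
  R_plywood = L/(kA) = 0.0433/(0.111·4.25) = 0.09179 K/W
  R_beech = L/(kA) = 0.0277/(0.178·4.25) = 0.03662 K/W
  R_plywood = L/(kA) = 0.0276/(0.121·4.25) = 0.05367 K/W
ΣR = 0.02065 + 0.09179 + 0.03662 + 0.05367 = 0.2027 K/W
Q = ΔT/ΣR = (22.5 °C − -7.7 °C)/0.2027 = 149 W

Q = 149 W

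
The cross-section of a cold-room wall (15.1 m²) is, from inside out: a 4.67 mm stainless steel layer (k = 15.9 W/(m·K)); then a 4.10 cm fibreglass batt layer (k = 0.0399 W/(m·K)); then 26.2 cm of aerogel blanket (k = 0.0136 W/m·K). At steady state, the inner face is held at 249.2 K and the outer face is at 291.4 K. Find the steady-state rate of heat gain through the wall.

Treat each layer as a resistance in series:
  R_stainless steel = L/(kA) = 0.00467/(15.9·15.1) = 1.945×10^-5 K/W
  R_fibreglass batt = L/(kA) = 0.0410/(0.0399·15.1) = 0.06805 K/W
  R_aerogel blanket = L/(kA) = 0.262/(0.0136·15.1) = 1.276 K/W
ΣR = 1.945×10^-5 + 0.06805 + 1.276 = 1.344 K/W
Q = ΔT/ΣR = (249.2 K − 291.4 K)/1.344 = -31.4 W
(Negative Q ⇒ heat flows inward; heat gain = 31.4 W.)

Q = 31.4 W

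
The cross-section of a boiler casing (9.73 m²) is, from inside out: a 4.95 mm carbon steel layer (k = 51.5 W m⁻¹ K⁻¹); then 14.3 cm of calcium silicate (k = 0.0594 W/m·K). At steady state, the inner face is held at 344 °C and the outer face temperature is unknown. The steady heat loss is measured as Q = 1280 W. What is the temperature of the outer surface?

Series resistances:
  R_carbon steel = L/(kA) = 0.00495/(51.5·9.73) = 9.878×10^-6 K/W
  R_calcium silicate = L/(kA) = 0.143/(0.0594·9.73) = 0.2474 K/W
ΣR = 0.2474 K/W
ΔT = Q·ΣR = 1280 × 0.2474 = 316.7 K
Heat flows outward, so T_out = T_in − ΔT = 344 − 316.7 = 27.3 °C

T_out = 27.3 °C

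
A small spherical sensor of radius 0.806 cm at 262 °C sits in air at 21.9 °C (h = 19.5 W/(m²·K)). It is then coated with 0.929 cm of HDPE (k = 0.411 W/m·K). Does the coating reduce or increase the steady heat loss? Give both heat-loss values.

increases: 3.82 → 9.09 W

Critical radius for a sphere: r_cr = 2k/h = 0.0422 m = 4.22 cm.
Outer radius after coating: r₂ = 0.00806 + 0.00929 = 0.01735 m.
Since r₁ < r_cr and r₂ ≤ r_cr, the coating moves toward the maximum at r_cr — heat loss rises.
Bare: R = 1/(4πr₁²h) = 62.82 K/W; Q = 240.1/62.82 = 3.82 W.
Coated: R = R_cond + R_conv = 26.42 K/W; Q = 240.1/26.42 = 9.09 W.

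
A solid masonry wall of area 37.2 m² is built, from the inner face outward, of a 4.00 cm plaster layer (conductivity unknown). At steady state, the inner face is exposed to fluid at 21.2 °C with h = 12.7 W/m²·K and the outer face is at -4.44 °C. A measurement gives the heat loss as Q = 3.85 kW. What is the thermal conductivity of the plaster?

k = 0.237 W/m·K

ΣR = ΔT/Q = |21.2 − -4.44|/3850 = 0.006660 K/W
Known resistances:
  R_conv,in = 1/(hA) = 1/(12.7·37.2) = 0.002117 K/W
R_plaster = ΣR − ΣR_known = 0.006660 − 0.002117 = 0.004543 K/W
L/(kA) = 0.004543 ⇒ k = 0.0400/(0.004543·37.2) = 0.237 W/m·K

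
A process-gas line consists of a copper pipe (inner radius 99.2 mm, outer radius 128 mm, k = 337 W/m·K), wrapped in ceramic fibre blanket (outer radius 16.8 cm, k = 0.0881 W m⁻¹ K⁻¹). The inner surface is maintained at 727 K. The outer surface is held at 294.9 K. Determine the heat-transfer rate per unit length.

Resistance network (inner→outer):
  R'_copper = ln(0.128/0.0992)/(2πk) = 0.2549/(2π·337) = 1.204×10^-4 m·K/W
  R'_ceramic fibre blanket = ln(0.168/0.128)/(2πk) = 0.2719/(2π·0.0881) = 0.4913 m·K/W
ΣR = 1.204×10^-4 + 0.4913 = 0.4914 m·K/W
Q' = ΔT/ΣR = (727 K − 294.9 K)/0.4914 = 879 W/m

Q' = 879 W/m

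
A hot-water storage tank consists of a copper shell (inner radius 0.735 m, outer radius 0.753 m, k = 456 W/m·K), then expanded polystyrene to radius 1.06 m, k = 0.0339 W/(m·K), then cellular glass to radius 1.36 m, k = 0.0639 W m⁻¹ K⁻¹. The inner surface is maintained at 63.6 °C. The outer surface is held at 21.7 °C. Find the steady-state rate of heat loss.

Series thermal resistances, inner to outer:
  R_copper = (1/0.735 − 1/0.753)/(4πk) = 0.03252/(4π·456) = 5.676×10^-6 K/W
  R_expanded polystyrene = (1/0.753 − 1/1.06)/(4πk) = 0.3846/(4π·0.0339) = 0.9029 K/W
  R_cellular glass = (1/1.06 − 1/1.36)/(4πk) = 0.2081/(4π·0.0639) = 0.2592 K/W
ΣR = 5.676×10^-6 + 0.9029 + 0.2592 = 1.162 K/W
Q = ΔT/ΣR = (63.6 °C − 21.7 °C)/1.162 = 36.1 W

Q = 36.1 W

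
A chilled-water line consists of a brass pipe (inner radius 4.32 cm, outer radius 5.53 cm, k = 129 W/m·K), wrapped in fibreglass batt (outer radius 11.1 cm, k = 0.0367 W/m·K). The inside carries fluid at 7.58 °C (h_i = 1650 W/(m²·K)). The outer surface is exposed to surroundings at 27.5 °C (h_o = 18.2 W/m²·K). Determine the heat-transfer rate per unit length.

Q' = 6.42 W/m

Treat each layer as a resistance in series:
  R'_conv,in = 1/(2πr h) = 1/(2π·0.0432·1650) = 0.002233 m·K/W
  R'_brass = ln(0.0553/0.0432)/(2πk) = 0.2469/(2π·129) = 3.047×10^-4 m·K/W
  R'_fibreglass batt = ln(0.111/0.0553)/(2πk) = 0.6968/(2π·0.0367) = 3.022 m·K/W
  R'_conv,out = 1/(2πr h) = 1/(2π·0.111·18.2) = 0.07878 m·K/W
ΣR = 0.002233 + 3.047×10^-4 + 3.022 + 0.07878 = 3.103 m·K/W
Q' = ΔT/ΣR = (7.58 °C − 27.5 °C)/3.103 = -6.42 W/m
(Negative Q' ⇒ heat flows inward; heat gain = 6.42 W/m.)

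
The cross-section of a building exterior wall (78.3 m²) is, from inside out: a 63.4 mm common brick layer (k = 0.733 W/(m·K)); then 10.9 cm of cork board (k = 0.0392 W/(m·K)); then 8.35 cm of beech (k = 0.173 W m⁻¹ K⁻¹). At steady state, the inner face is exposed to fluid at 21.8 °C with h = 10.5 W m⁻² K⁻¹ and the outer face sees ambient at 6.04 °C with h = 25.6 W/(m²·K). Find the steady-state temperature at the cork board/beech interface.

Resistance network (inner→outer):
  R_conv,in = 1/(hA) = 1/(10.5·78.3) = 0.001216 K/W
  R_common brick = L/(kA) = 0.0634/(0.733·78.3) = 0.001105 K/W
  R_cork board = L/(kA) = 0.109/(0.0392·78.3) = 0.03551 K/W
  R_beech = L/(kA) = 0.0835/(0.173·78.3) = 0.006164 K/W
  R_conv,out = 1/(hA) = 1/(25.6·78.3) = 4.989×10^-4 K/W
ΣR = 0.001216 + 0.001105 + 0.03551 + 0.006164 + 4.989×10^-4 = 0.04449 K/W
Q = ΔT/ΣR = (21.8 °C − 6.04 °C)/0.04449 = 354.2 W
From the inner boundary to the cork board/beech interface, ΣR_partial = 0.03783 K/W.
T_interface = T_in − Q·ΣR_partial = 21.8 °C − (354.2)(0.03783) = 8.40 °C

T = 8.40 °C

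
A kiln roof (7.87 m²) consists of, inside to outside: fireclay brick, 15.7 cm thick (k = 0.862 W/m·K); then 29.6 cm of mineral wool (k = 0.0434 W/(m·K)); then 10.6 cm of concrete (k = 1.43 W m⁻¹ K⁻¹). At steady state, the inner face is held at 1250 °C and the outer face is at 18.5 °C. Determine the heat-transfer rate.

Q = 1370 W

Treat each layer as a resistance in series:
  R_fireclay brick = L/(kA) = 0.157/(0.862·7.87) = 0.02314 K/W
  R_mineral wool = L/(kA) = 0.296/(0.0434·7.87) = 0.8666 K/W
  R_concrete = L/(kA) = 0.106/(1.43·7.87) = 0.009419 K/W
ΣR = 0.02314 + 0.8666 + 0.009419 = 0.8992 K/W
Q = ΔT/ΣR = (1250 °C − 18.5 °C)/0.8992 = 1370 W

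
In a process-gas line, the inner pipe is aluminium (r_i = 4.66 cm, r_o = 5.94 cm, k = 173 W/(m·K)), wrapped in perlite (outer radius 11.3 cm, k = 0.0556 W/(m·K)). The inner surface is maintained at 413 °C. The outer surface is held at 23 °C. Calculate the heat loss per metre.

Treat each layer as a resistance in series:
  R'_aluminium = ln(0.0594/0.0466)/(2πk) = 0.2427/(2π·173) = 2.233×10^-4 m·K/W
  R'_perlite = ln(0.113/0.0594)/(2πk) = 0.6431/(2π·0.0556) = 1.841 m·K/W
ΣR = 2.233×10^-4 + 1.841 = 1.841 m·K/W
Q' = ΔT/ΣR = (413 °C − 23 °C)/1.841 = 212 W/m

Q' = 212 W/m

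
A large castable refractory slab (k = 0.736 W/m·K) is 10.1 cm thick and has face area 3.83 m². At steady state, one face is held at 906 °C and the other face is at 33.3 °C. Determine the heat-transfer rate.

Q = 24.4 kW

Q = kA·ΔT/L = 0.736 × 3.83 × |906 °C − 33.3 °C| / 0.101 = 24400 W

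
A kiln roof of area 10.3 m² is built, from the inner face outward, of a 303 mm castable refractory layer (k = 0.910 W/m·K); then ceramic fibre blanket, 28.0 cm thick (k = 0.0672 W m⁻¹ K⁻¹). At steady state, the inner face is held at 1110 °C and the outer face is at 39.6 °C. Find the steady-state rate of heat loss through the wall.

Resistance network (inner→outer):
  R_castable refractory = L/(kA) = 0.303/(0.910·10.3) = 0.03233 K/W
  R_ceramic fibre blanket = L/(kA) = 0.280/(0.0672·10.3) = 0.4045 K/W
ΣR = 0.03233 + 0.4045 = 0.4368 K/W
Q = ΔT/ΣR = (1110 °C − 39.6 °C)/0.4368 = 2450 W

Q = 2.45 kW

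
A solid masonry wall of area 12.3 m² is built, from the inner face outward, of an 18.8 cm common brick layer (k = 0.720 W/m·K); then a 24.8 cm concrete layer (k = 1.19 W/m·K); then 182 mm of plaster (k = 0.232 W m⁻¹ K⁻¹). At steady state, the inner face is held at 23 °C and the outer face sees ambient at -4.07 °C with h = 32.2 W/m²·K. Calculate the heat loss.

Q = 259 W

Resistance network (inner→outer):
  R_common brick = L/(kA) = 0.188/(0.720·12.3) = 0.02123 K/W
  R_concrete = L/(kA) = 0.248/(1.19·12.3) = 0.01694 K/W
  R_plaster = L/(kA) = 0.182/(0.232·12.3) = 0.06378 K/W
  R_conv,out = 1/(hA) = 1/(32.2·12.3) = 0.002525 K/W
ΣR = 0.02123 + 0.01694 + 0.06378 + 0.002525 = 0.1045 K/W
Q = ΔT/ΣR = (23 °C − -4.07 °C)/0.1045 = 259 W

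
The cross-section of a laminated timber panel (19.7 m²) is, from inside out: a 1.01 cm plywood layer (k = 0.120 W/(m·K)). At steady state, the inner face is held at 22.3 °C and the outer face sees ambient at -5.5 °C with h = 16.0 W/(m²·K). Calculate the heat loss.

Series thermal resistances, inner to outer:
  R_plywood = L/(kA) = 0.0101/(0.120·19.7) = 0.004272 K/W
  R_conv,out = 1/(hA) = 1/(16.0·19.7) = 0.003173 K/W
ΣR = 0.004272 + 0.003173 = 0.007445 K/W
Q = ΔT/ΣR = (22.3 °C − -5.5 °C)/0.007445 = 3730 W

Q = 3730 W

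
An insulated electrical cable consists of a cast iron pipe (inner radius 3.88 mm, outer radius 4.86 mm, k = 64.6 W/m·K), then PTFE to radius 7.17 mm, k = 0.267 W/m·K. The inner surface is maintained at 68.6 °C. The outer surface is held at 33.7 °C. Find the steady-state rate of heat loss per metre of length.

Q' = 150 W/m

Resistance network (inner→outer):
  R'_cast iron = ln(0.00486/0.00388)/(2πk) = 0.2252/(2π·64.6) = 5.548×10^-4 m·K/W
  R'_PTFE = ln(0.00717/0.00486)/(2πk) = 0.3889/(2π·0.267) = 0.2318 m·K/W
ΣR = 5.548×10^-4 + 0.2318 = 0.2324 m·K/W
Q' = ΔT/ΣR = (68.6 °C − 33.7 °C)/0.2324 = 150 W/m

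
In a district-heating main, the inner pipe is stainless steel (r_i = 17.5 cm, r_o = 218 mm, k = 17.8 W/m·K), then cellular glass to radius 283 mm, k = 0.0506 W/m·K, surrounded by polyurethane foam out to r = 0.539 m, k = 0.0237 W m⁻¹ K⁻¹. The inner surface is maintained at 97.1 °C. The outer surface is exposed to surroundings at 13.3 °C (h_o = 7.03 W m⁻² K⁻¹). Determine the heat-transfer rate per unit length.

Series thermal resistances, inner to outer:
  R'_stainless steel = ln(0.218/0.175)/(2πk) = 0.2197/(2π·17.8) = 0.001964 m·K/W
  R'_cellular glass = ln(0.283/0.218)/(2πk) = 0.2610/(2π·0.0506) = 0.8208 m·K/W
  R'_polyurethane foam = ln(0.539/0.283)/(2πk) = 0.6443/(2π·0.0237) = 4.327 m·K/W
  R'_conv,out = 1/(2πr h) = 1/(2π·0.539·7.03) = 0.04200 m·K/W
ΣR = 0.001964 + 0.8208 + 4.327 + 0.04200 = 5.192 m·K/W
Q' = ΔT/ΣR = (97.1 °C − 13.3 °C)/5.192 = 16.1 W/m

Q' = 16.1 W/m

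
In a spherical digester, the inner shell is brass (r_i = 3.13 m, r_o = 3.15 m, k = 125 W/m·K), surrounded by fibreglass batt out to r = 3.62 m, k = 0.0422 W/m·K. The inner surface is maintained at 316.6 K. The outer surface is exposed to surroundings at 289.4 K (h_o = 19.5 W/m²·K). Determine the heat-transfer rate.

Q = 349 W

Resistance network (inner→outer):
  R_brass = (1/3.13 − 1/3.15)/(4πk) = 0.002029/(4π·125) = 1.291×10^-6 K/W
  R_fibreglass batt = (1/3.15 − 1/3.62)/(4πk) = 0.04122/(4π·0.0422) = 0.07772 K/W
  R_conv,out = 1/(4πr²h) = 1/(4π·3.62²·19.5) = 3.114×10^-4 K/W
ΣR = 1.291×10^-6 + 0.07772 + 3.114×10^-4 = 0.07803 K/W
Q = ΔT/ΣR = (316.6 K − 289.4 K)/0.07803 = 349 W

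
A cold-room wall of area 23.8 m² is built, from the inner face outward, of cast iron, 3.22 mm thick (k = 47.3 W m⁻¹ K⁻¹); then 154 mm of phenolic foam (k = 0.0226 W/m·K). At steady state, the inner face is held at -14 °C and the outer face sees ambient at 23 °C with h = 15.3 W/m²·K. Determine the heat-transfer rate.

Q = 128 W

Treat each layer as a resistance in series:
  R_cast iron = L/(kA) = 0.00322/(47.3·23.8) = 2.860×10^-6 K/W
  R_phenolic foam = L/(kA) = 0.154/(0.0226·23.8) = 0.2863 K/W
  R_conv,out = 1/(hA) = 1/(15.3·23.8) = 0.002746 K/W
ΣR = 2.860×10^-6 + 0.2863 + 0.002746 = 0.2890 K/W
Q = ΔT/ΣR = (-14 °C − 23 °C)/0.2890 = -128 W
(Negative Q ⇒ heat flows inward; heat gain = 128 W.)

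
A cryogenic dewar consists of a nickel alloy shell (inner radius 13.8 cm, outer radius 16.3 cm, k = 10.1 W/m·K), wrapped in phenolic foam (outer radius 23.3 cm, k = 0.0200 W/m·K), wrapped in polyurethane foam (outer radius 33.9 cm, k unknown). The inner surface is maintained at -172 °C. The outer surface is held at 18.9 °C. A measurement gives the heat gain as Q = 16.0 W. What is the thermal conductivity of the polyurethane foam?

ΣR = ΔT/Q = |-172 − 18.9|/16.0 = 11.93 K/W
Known resistances:
  R_nickel alloy = (1/0.138 − 1/0.163)/(4πk) = 1.111/(4π·10.1) = 0.008757 K/W
  R_phenolic foam = (1/0.163 − 1/0.233)/(4πk) = 1.843/(4π·0.0200) = 7.334 K/W
R_polyurethane foam = ΣR − ΣR_known = 11.93 − 7.343 = 4.587 K/W
(1/r₁−1/r₂)/(4πk) = 4.587 ⇒ k = 1.342/(4π·4.587) = 0.0233 W/m·K

k = 0.0233 W/m·K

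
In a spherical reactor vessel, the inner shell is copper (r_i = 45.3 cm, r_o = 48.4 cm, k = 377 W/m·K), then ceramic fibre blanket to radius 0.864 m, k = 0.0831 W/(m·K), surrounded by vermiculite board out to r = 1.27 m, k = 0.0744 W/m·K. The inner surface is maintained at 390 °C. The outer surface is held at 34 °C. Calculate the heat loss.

Treat each layer as a resistance in series:
  R_copper = (1/0.453 − 1/0.484)/(4πk) = 0.1414/(4π·377) = 2.984×10^-5 K/W
  R_ceramic fibre blanket = (1/0.484 − 1/0.864)/(4πk) = 0.9087/(4π·0.0831) = 0.8702 K/W
  R_vermiculite board = (1/0.864 − 1/1.27)/(4πk) = 0.3700/(4π·0.0744) = 0.3958 K/W
ΣR = 2.984×10^-5 + 0.8702 + 0.3958 = 1.266 K/W
Q = ΔT/ΣR = (390 °C − 34 °C)/1.266 = 281 W

Q = 281 W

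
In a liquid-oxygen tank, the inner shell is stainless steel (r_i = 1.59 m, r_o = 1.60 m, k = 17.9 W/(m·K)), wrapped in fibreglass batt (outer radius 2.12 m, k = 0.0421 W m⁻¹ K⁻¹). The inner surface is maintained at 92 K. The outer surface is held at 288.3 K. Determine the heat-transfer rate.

Resistance network (inner→outer):
  R_stainless steel = (1/1.59 − 1/1.60)/(4πk) = 0.003931/(4π·17.9) = 1.748×10^-5 K/W
  R_fibreglass batt = (1/1.60 − 1/2.12)/(4πk) = 0.1533/(4π·0.0421) = 0.2898 K/W
ΣR = 1.748×10^-5 + 0.2898 = 0.2898 K/W
Q = ΔT/ΣR = (92 K − 288.3 K)/0.2898 = -677 W
(Negative Q ⇒ heat flows inward; heat gain = 677 W.)

Q = 677 W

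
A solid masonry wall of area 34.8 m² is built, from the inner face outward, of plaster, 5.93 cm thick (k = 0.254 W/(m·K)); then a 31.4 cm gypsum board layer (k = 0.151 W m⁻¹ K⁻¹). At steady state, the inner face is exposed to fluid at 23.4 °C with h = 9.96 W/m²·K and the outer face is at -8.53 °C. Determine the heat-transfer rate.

Series thermal resistances, inner to outer:
  R_conv,in = 1/(hA) = 1/(9.96·34.8) = 0.002885 K/W
  R_plaster = L/(kA) = 0.0593/(0.254·34.8) = 0.006709 K/W
  R_gypsum board = L/(kA) = 0.314/(0.151·34.8) = 0.05975 K/W
ΣR = 0.002885 + 0.006709 + 0.05975 = 0.06934 K/W
Q = ΔT/ΣR = (23.4 °C − -8.53 °C)/0.06934 = 460 W

Q = 460 W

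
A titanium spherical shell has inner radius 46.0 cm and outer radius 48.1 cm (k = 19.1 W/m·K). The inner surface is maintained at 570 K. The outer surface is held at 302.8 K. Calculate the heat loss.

Q = 6.76×10^5 W

Q = 4πk·ΔT/(1/r₁ − 1/r₂) = 4π × 19.1 × 267.2 / (1/0.460 − 1/0.481) = 6.76×10^5 W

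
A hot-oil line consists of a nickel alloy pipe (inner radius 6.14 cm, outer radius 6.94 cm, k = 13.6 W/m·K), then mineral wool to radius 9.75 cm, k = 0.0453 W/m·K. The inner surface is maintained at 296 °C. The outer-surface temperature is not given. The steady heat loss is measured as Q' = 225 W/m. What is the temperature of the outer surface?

Sum the resistances:
  R'_nickel alloy = ln(0.0694/0.0614)/(2πk) = 0.1225/(2π·13.6) = 0.001433 m·K/W
  R'_mineral wool = ln(0.0975/0.0694)/(2πk) = 0.3400/(2π·0.0453) = 1.194 m·K/W
ΣR = 1.196 m·K/W
ΔT = Q'·ΣR = 225 × 1.196 = 269.1 K
Heat flows outward, so T_out = T_in − ΔT = 296 − 269.1 = 26.9 °C

T_out = 26.9 °C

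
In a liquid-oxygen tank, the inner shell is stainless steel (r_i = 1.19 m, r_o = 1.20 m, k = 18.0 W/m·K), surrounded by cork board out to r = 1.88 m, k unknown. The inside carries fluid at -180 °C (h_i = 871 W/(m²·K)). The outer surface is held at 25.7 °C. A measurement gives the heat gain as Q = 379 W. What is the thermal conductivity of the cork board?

ΣR = ΔT/Q = |-180 − 25.7|/379 = 0.5427 K/W
Known resistances:
  R_conv,in = 1/(4πr²h) = 1/(4π·1.19²·871) = 6.452×10^-5 K/W
  R_stainless steel = (1/1.19 − 1/1.20)/(4πk) = 0.007003/(4π·18.0) = 3.096×10^-5 K/W
R_cork board = ΣR − ΣR_known = 0.5427 − 9.548×10^-5 = 0.5426 K/W
(1/r₁−1/r₂)/(4πk) = 0.5426 ⇒ k = 0.3014/(4π·0.5426) = 0.0442 W/m·K

k = 0.0442 W/m·K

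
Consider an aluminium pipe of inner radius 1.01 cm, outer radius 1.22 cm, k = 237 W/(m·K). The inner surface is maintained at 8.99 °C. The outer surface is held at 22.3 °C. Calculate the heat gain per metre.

Q' = 1.05×10^5 W/m

Q' = 2πk·ΔT/ln(r₂/r₁) = 2π × 237 × 13.31 / ln(0.0122/0.0101) = 1.05×10^5 W/m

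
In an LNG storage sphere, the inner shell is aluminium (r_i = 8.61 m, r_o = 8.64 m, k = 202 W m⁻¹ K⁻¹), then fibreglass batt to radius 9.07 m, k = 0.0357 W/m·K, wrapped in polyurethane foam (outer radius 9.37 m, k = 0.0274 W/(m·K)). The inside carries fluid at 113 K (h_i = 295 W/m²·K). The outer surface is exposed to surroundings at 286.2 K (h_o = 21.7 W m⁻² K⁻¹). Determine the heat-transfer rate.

Treat each layer as a resistance in series:
  R_conv,in = 1/(4πr²h) = 1/(4π·8.61²·295) = 3.639×10^-6 K/W
  R_aluminium = (1/8.61 − 1/8.64)/(4πk) = 4.033×10^-4/(4π·202) = 1.589×10^-7 K/W
  R_fibreglass batt = (1/8.64 − 1/9.07)/(4πk) = 0.005487/(4π·0.0357) = 0.01223 K/W
  R_polyurethane foam = (1/9.07 − 1/9.37)/(4πk) = 0.003530/(4π·0.0274) = 0.01025 K/W
  R_conv,out = 1/(4πr²h) = 1/(4π·9.37²·21.7) = 4.177×10^-5 K/W
ΣR = 3.639×10^-6 + 1.589×10^-7 + 0.01223 + 0.01025 + 4.177×10^-5 = 0.02253 K/W
Q = ΔT/ΣR = (113 K − 286.2 K)/0.02253 = -7690 W
(Negative Q ⇒ heat flows inward; heat gain = 7690 W.)

Q = 7.69 kW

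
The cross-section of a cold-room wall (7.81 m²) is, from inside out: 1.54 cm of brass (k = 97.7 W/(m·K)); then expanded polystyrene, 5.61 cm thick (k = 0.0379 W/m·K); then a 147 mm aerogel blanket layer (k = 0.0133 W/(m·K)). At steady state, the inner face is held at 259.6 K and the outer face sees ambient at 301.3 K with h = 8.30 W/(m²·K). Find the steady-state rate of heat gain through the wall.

Q = 25.7 W

Treat each layer as a resistance in series:
  R_brass = L/(kA) = 0.0154/(97.7·7.81) = 2.018×10^-5 K/W
  R_expanded polystyrene = L/(kA) = 0.0561/(0.0379·7.81) = 0.1895 K/W
  R_aerogel blanket = L/(kA) = 0.147/(0.0133·7.81) = 1.415 K/W
  R_conv,out = 1/(hA) = 1/(8.30·7.81) = 0.01543 K/W
ΣR = 2.018×10^-5 + 0.1895 + 1.415 + 0.01543 = 1.620 K/W
Q = ΔT/ΣR = (259.6 K − 301.3 K)/1.620 = -25.7 W
(Negative Q ⇒ heat flows inward; heat gain = 25.7 W.)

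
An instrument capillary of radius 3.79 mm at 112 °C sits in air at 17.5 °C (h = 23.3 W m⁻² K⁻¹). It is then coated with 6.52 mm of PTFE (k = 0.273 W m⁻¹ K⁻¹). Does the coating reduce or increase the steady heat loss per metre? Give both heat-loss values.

Critical radius for a cylinder: r_cr = k/h = 0.0117 m = 1.17 cm.
Outer radius after coating: r₂ = 0.00379 + 0.00652 = 0.01031 m.
Since r₁ < r_cr and r₂ ≤ r_cr, the coating moves toward the maximum at r_cr — heat loss rises.
Bare: R = 1/(2πr₁h) = 1.802 m·K/W; Q = 94.5/1.802 = 52.4 W/m.
Coated: R = R_cond + R_conv = 1.246 m·K/W; Q = 94.5/1.246 = 75.8 W/m.

increases: 52.4 → 75.8 W/m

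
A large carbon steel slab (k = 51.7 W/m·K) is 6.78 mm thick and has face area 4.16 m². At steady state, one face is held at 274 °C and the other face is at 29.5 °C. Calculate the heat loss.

Q = 7760 kW

Q = kA·ΔT/L = 51.7 × 4.16 × |274 °C − 29.5 °C| / 0.00678 = 7.76×10^6 W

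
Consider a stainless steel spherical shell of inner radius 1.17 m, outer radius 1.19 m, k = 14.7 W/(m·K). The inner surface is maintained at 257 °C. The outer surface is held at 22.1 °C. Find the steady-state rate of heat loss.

Q = 3.02×10^6 W

Q = 4πk·ΔT/(1/r₁ − 1/r₂) = 4π × 14.7 × 234.9 / (1/1.17 − 1/1.19) = 3.02×10^6 W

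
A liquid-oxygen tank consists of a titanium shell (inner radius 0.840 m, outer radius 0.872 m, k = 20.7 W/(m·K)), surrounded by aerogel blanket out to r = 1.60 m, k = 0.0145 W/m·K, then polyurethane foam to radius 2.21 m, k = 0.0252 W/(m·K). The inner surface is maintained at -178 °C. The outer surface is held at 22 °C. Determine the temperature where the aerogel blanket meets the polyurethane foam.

T = -10.0 °C

Resistance network (inner→outer):
  R_titanium = (1/0.840 − 1/0.872)/(4πk) = 0.04369/(4π·20.7) = 1.679×10^-4 K/W
  R_aerogel blanket = (1/0.872 − 1/1.60)/(4πk) = 0.5218/(4π·0.0145) = 2.864 K/W
  R_polyurethane foam = (1/1.60 − 1/2.21)/(4πk) = 0.1725/(4π·0.0252) = 0.5448 K/W
ΣR = 1.679×10^-4 + 2.864 + 0.5448 = 3.409 K/W
Q = ΔT/ΣR = (-178 °C − 22 °C)/3.409 = -58.67 W
From the inner boundary to the aerogel blanket/polyurethane foam interface, ΣR_partial = 2.864 K/W.
T_interface = T_in − Q·ΣR_partial = -178 °C − (-58.67)(2.864) = -10.0 °C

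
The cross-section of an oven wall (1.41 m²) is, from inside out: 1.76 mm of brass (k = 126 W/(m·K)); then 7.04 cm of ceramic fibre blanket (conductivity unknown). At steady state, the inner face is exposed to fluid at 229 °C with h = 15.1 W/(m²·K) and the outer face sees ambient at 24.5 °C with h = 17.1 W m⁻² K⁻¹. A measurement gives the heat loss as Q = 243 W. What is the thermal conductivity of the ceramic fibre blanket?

k = 0.0663 W/m·K

ΣR = ΔT/Q = |229 − 24.5|/243 = 0.8416 K/W
Known resistances:
  R_conv,in = 1/(hA) = 1/(15.1·1.41) = 0.04697 K/W
  R_brass = L/(kA) = 0.00176/(126·1.41) = 9.907×10^-6 K/W
  R_conv,out = 1/(hA) = 1/(17.1·1.41) = 0.04147 K/W
R_ceramic fibre blanket = ΣR − ΣR_known = 0.8416 − 0.08845 = 0.7531 K/W
L/(kA) = 0.7531 ⇒ k = 0.0704/(0.7531·1.41) = 0.0663 W/m·K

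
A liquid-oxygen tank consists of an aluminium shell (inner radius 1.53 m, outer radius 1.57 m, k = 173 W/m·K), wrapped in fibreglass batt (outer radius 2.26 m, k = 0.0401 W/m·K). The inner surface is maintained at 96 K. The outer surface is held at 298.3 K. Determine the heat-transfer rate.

Series thermal resistances, inner to outer:
  R_aluminium = (1/1.53 − 1/1.57)/(4πk) = 0.01665/(4π·173) = 7.660×10^-6 K/W
  R_fibreglass batt = (1/1.57 − 1/2.26)/(4πk) = 0.1945/(4π·0.0401) = 0.3859 K/W
ΣR = 7.660×10^-6 + 0.3859 = 0.3859 K/W
Q = ΔT/ΣR = (96 K − 298.3 K)/0.3859 = -524 W
(Negative Q ⇒ heat flows inward; heat gain = 524 W.)

Q = 524 W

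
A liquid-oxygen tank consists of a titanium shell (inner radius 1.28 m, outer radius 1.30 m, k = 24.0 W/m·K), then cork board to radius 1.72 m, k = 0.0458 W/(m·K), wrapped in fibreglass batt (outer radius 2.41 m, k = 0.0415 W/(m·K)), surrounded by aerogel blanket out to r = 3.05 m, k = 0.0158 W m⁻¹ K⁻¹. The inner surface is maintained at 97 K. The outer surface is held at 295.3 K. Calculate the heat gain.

Q = 183 W

Treat each layer as a resistance in series:
  R_titanium = (1/1.28 − 1/1.30)/(4πk) = 0.01202/(4π·24.0) = 3.985×10^-5 K/W
  R_cork board = (1/1.30 − 1/1.72)/(4πk) = 0.1878/(4π·0.0458) = 0.3264 K/W
  R_fibreglass batt = (1/1.72 − 1/2.41)/(4πk) = 0.1665/(4π·0.0415) = 0.3192 K/W
  R_aerogel blanket = (1/2.41 − 1/3.05)/(4πk) = 0.08707/(4π·0.0158) = 0.4385 K/W
ΣR = 3.985×10^-5 + 0.3264 + 0.3192 + 0.4385 = 1.084 K/W
Q = ΔT/ΣR = (97 K − 295.3 K)/1.084 = -183 W
(Negative Q ⇒ heat flows inward; heat gain = 183 W.)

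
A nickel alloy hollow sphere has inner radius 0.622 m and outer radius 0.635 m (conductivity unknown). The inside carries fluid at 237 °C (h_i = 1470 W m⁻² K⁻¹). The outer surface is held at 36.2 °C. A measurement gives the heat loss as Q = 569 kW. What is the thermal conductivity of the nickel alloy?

ΣR = ΔT/Q = |237 − 36.2|/5.69×10^5 = 3.529×10^-4 K/W
Known resistances:
  R_conv,in = 1/(4πr²h) = 1/(4π·0.622²·1470) = 1.399×10^-4 K/W
R_nickel alloy = ΣR − ΣR_known = 3.529×10^-4 − 1.399×10^-4 = 2.130×10^-4 K/W
(1/r₁−1/r₂)/(4πk) = 2.130×10^-4 ⇒ k = 0.03291/(4π·2.130×10^-4) = 12.3 W/m·K

k = 12.3 W/m·K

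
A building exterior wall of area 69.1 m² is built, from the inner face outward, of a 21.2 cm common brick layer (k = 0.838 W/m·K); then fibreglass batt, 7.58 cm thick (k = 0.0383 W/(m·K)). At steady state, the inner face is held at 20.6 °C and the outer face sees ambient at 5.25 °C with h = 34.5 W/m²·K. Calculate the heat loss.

Q = 469 W

Series thermal resistances, inner to outer:
  R_common brick = L/(kA) = 0.212/(0.838·69.1) = 0.003661 K/W
  R_fibreglass batt = L/(kA) = 0.0758/(0.0383·69.1) = 0.02864 K/W
  R_conv,out = 1/(hA) = 1/(34.5·69.1) = 4.195×10^-4 K/W
ΣR = 0.003661 + 0.02864 + 4.195×10^-4 = 0.03272 K/W
Q = ΔT/ΣR = (20.6 °C − 5.25 °C)/0.03272 = 469 W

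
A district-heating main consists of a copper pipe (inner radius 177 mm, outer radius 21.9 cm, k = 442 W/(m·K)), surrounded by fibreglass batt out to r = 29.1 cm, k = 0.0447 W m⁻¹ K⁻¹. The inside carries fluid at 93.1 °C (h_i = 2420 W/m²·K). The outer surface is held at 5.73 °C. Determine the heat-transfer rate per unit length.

Q' = 86.3 W/m

Treat each layer as a resistance in series:
  R'_conv,in = 1/(2πr h) = 1/(2π·0.177·2420) = 3.716×10^-4 m·K/W
  R'_copper = ln(0.219/0.177)/(2πk) = 0.2129/(2π·442) = 7.667×10^-5 m·K/W
  R'_fibreglass batt = ln(0.291/0.219)/(2πk) = 0.2843/(2π·0.0447) = 1.012 m·K/W
ΣR = 3.716×10^-4 + 7.667×10^-5 + 1.012 = 1.012 m·K/W
Q' = ΔT/ΣR = (93.1 °C − 5.73 °C)/1.012 = 86.3 W/m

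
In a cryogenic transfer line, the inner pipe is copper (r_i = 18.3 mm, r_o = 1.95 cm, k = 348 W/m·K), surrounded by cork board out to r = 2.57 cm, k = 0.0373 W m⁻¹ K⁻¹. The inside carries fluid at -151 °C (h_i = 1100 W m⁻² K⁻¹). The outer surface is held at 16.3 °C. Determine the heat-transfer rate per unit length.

Resistance network (inner→outer):
  R'_conv,in = 1/(2πr h) = 1/(2π·0.0183·1100) = 0.007906 m·K/W
  R'_copper = ln(0.0195/0.0183)/(2πk) = 0.06351/(2π·348) = 2.905×10^-5 m·K/W
  R'_cork board = ln(0.0257/0.0195)/(2πk) = 0.2761/(2π·0.0373) = 1.178 m·K/W
ΣR = 0.007906 + 2.905×10^-5 + 1.178 = 1.186 m·K/W
Q' = ΔT/ΣR = (-151 °C − 16.3 °C)/1.186 = -141 W/m
(Negative Q' ⇒ heat flows inward; heat gain = 141 W/m.)

Q' = 141 W/m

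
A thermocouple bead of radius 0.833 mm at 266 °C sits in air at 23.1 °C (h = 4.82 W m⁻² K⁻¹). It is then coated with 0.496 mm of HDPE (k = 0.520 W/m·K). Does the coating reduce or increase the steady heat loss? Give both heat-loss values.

Critical radius for a sphere: r_cr = 2k/h = 0.216 m = 21.6 cm.
Outer radius after coating: r₂ = 8.33×10^-4 + 4.96×10^-4 = 0.001329 m.
Since r₁ < r_cr and r₂ ≤ r_cr, the coating moves toward the maximum at r_cr — heat loss rises.
Bare: R = 1/(4πr₁²h) = 23790 K/W; Q = 242.9/23790 = 0.0102 W.
Coated: R = R_cond + R_conv = 9416 K/W; Q = 242.9/9416 = 0.0258 W.

increases: 0.0102 → 0.0258 W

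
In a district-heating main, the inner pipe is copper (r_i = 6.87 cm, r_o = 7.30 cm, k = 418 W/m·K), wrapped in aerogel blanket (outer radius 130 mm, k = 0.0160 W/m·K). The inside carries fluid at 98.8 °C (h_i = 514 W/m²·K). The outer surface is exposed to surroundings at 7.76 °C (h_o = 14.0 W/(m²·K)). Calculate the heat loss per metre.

Q' = 15.6 W/m

Series thermal resistances, inner to outer:
  R'_conv,in = 1/(2πr h) = 1/(2π·0.0687·514) = 0.004507 m·K/W
  R'_copper = ln(0.0730/0.0687)/(2πk) = 0.06071/(2π·418) = 2.312×10^-5 m·K/W
  R'_aerogel blanket = ln(0.130/0.0730)/(2πk) = 0.5771/(2π·0.0160) = 5.740 m·K/W
  R'_conv,out = 1/(2πr h) = 1/(2π·0.130·14.0) = 0.08745 m·K/W
ΣR = 0.004507 + 2.312×10^-5 + 5.740 + 0.08745 = 5.832 m·K/W
Q' = ΔT/ΣR = (98.8 °C − 7.76 °C)/5.832 = 15.6 W/m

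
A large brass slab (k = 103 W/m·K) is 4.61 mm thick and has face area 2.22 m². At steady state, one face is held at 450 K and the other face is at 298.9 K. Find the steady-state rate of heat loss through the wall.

Q = 7.49×10^6 W

Q = kA·ΔT/L = 103 × 2.22 × |450 K − 298.9 K| / 0.00461 = 7.49×10^6 W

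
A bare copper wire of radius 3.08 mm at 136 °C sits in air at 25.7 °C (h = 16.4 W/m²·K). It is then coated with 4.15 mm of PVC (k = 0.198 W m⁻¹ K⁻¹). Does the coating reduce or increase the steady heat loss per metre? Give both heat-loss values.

Critical radius for a cylinder: r_cr = k/h = 0.0121 m = 1.21 cm.
Outer radius after coating: r₂ = 0.00308 + 0.00415 = 0.00723 m.
Since r₁ < r_cr and r₂ ≤ r_cr, the coating moves toward the maximum at r_cr — heat loss rises.
Bare: R = 1/(2πr₁h) = 3.151 m·K/W; Q = 110.3/3.151 = 35.0 W/m.
Coated: R = R_cond + R_conv = 2.028 m·K/W; Q = 110.3/2.028 = 54.4 W/m.

increases: 35.0 → 54.4 W/m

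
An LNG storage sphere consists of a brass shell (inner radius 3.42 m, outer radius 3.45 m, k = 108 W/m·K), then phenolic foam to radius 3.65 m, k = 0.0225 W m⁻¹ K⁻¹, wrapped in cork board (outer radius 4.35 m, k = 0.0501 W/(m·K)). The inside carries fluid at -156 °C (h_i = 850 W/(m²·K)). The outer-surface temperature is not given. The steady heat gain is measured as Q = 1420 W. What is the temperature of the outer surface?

T_out = 23.2 °C

Series resistances:
  R_conv,in = 1/(4πr²h) = 1/(4π·3.42²·850) = 8.004×10^-6 K/W
  R_brass = (1/3.42 − 1/3.45)/(4πk) = 0.002543/(4π·108) = 1.873×10^-6 K/W
  R_phenolic foam = (1/3.45 − 1/3.65)/(4πk) = 0.01588/(4π·0.0225) = 0.05617 K/W
  R_cork board = (1/3.65 − 1/4.35)/(4πk) = 0.04409/(4π·0.0501) = 0.07003 K/W
ΣR = 0.1262 K/W
ΔT = Q·ΣR = 1420 × 0.1262 = 179.2 K
Heat flows inward, so T_out = T_in + ΔT = -156 + 179.2 = 23.2 °C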